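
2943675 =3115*945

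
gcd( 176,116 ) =4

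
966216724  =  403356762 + 562859962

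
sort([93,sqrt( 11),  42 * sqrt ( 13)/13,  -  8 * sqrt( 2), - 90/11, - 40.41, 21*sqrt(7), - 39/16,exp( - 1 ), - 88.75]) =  [ - 88.75,-40.41 , - 8*sqrt(2),- 90/11, - 39/16, exp( - 1), sqrt( 11),42* sqrt(13)/13, 21*sqrt( 7),93 ] 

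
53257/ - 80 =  - 53257/80 = - 665.71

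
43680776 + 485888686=529569462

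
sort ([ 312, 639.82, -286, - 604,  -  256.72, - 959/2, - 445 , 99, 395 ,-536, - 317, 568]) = [ - 604,-536, - 959/2, - 445,  -  317,  -  286, - 256.72,  99,312,395,568,  639.82 ] 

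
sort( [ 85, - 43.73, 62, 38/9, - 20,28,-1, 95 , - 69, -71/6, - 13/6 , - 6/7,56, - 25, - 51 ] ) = [-69,  -  51, - 43.73, - 25, - 20, - 71/6, - 13/6, - 1, - 6/7, 38/9,28, 56,62, 85 , 95]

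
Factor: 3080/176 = 2^( - 1)*5^1*7^1=35/2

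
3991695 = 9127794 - 5136099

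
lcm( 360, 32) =1440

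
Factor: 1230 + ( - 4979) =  - 23^1*163^1= -3749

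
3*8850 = 26550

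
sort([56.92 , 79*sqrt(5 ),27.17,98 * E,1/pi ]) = [1/pi , 27.17, 56.92,79*sqrt(5),98 *E]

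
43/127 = 43/127 = 0.34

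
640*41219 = 26380160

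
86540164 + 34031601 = 120571765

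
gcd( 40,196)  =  4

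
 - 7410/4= -3705/2 = -  1852.50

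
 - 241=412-653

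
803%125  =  53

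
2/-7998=-1/3999 = - 0.00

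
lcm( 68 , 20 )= 340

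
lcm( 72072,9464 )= 936936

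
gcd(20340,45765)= 5085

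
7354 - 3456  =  3898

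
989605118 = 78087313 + 911517805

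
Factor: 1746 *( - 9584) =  - 16733664= - 2^5*3^2* 97^1*599^1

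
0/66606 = 0 = 0.00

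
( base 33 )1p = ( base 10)58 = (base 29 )20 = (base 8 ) 72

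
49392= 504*98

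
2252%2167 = 85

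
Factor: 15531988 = 2^2*103^1 * 37699^1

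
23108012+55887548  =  78995560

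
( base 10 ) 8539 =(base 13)3b6b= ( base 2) 10000101011011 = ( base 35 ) 6XY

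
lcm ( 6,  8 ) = 24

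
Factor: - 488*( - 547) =266936=2^3*61^1 * 547^1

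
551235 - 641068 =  - 89833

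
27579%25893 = 1686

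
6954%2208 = 330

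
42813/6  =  14271/2  =  7135.50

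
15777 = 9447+6330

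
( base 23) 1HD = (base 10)933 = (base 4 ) 32211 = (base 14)4A9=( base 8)1645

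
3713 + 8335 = 12048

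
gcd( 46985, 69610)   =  5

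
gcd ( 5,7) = 1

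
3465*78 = 270270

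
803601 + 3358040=4161641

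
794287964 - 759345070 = 34942894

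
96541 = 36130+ 60411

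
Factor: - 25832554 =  - 2^1*11^1 * 17^3*239^1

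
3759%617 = 57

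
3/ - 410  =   - 3/410=   - 0.01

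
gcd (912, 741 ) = 57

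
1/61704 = 1/61704=   0.00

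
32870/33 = 32870/33 =996.06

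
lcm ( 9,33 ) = 99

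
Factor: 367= 367^1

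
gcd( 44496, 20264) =8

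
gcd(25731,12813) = 3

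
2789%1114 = 561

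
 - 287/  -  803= 287/803=0.36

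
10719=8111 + 2608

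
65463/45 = 1454+11/15 = 1454.73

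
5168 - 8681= - 3513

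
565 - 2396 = -1831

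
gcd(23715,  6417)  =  279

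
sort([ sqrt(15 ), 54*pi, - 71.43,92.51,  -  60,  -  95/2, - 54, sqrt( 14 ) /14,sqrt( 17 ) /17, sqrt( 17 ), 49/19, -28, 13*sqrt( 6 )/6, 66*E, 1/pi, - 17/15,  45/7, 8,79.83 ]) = [  -  71.43, - 60,-54, - 95/2,- 28,-17/15,sqrt(17 )/17,  sqrt( 14 )/14,1/pi, 49/19, sqrt( 15 ), sqrt( 17 ), 13*sqrt( 6)/6, 45/7,8,79.83, 92.51 , 54*pi, 66*E]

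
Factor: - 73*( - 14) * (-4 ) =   -  4088 = - 2^3*7^1 * 73^1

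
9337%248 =161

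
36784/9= 4087  +  1/9 = 4087.11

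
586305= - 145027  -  -731332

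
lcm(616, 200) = 15400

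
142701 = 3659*39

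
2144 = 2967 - 823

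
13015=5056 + 7959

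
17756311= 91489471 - 73733160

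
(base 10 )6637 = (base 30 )7B7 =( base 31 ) 6s3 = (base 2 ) 1100111101101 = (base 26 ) 9L7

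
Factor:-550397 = - 499^1*1103^1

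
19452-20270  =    -  818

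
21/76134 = 7/25378 = 0.00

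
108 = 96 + 12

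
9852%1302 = 738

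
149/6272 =149/6272 = 0.02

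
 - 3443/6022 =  - 3443/6022 = -  0.57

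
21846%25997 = 21846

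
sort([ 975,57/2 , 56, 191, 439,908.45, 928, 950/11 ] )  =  [ 57/2,56 , 950/11, 191, 439, 908.45, 928, 975]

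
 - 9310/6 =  - 4655/3 = -1551.67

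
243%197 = 46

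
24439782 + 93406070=117845852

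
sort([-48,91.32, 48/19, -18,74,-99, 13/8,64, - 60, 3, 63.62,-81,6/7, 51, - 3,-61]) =[ - 99 ,-81, - 61, - 60,-48, - 18, - 3, 6/7,13/8,  48/19,3, 51  ,  63.62 , 64,74,91.32 ] 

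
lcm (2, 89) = 178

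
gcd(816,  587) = 1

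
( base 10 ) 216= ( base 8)330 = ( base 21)A6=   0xD8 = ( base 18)c0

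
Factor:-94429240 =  - 2^3*5^1*19^1*124249^1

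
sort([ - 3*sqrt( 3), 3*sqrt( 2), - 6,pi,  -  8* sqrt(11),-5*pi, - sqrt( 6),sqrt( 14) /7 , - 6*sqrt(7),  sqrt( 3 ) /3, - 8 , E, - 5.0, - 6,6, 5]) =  [ - 8*sqrt( 11 ), - 6*sqrt( 7 ), - 5*pi, - 8,-6, - 6  , - 3*sqrt(3), - 5.0, - sqrt(6),sqrt (14)/7,sqrt(3 ) /3,E, pi,3*sqrt( 2),5,6 ]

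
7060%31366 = 7060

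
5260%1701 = 157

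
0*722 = 0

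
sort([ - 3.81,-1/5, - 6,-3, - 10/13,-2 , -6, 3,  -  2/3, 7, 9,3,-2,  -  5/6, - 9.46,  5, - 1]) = [ - 9.46,- 6, -6, - 3.81, -3, - 2, - 2,-1, - 5/6, - 10/13, - 2/3, - 1/5,3, 3,5, 7 , 9]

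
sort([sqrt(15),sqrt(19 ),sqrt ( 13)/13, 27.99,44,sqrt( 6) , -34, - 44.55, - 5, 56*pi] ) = [ - 44.55,-34, - 5 , sqrt( 13 ) /13,sqrt( 6), sqrt(15),sqrt( 19 ), 27.99, 44, 56*pi]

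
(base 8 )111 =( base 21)3a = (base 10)73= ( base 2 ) 1001001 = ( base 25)2n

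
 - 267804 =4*( - 66951)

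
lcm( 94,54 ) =2538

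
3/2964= 1/988 = 0.00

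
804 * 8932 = 7181328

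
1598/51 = 31 + 1/3 =31.33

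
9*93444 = 840996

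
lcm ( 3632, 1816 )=3632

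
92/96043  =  92/96043 = 0.00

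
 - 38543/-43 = 38543/43=896.35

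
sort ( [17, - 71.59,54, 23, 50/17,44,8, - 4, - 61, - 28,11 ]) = [ - 71.59,  -  61, - 28, - 4, 50/17,  8 , 11, 17, 23, 44, 54 ]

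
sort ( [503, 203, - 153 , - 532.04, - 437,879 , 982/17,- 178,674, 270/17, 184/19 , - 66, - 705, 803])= [ - 705, - 532.04, - 437, - 178, - 153,  -  66,184/19, 270/17, 982/17, 203, 503,674,803, 879]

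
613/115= 613/115 =5.33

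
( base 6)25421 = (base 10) 3829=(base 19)aba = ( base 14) 1577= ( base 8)7365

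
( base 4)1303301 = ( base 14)29B3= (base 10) 7409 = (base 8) 16361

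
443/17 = 443/17  =  26.06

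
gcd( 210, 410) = 10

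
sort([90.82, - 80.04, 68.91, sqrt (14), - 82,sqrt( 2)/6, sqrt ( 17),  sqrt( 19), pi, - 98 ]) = [ - 98, - 82, - 80.04, sqrt(2)/6, pi , sqrt(14),sqrt( 17), sqrt(19),  68.91,  90.82 ] 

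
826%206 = 2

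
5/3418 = 5/3418 = 0.00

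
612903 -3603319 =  - 2990416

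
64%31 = 2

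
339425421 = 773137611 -433712190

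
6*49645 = 297870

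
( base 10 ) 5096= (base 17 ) 10AD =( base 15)179B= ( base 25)83l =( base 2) 1001111101000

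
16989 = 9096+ 7893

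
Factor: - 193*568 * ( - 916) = 2^5*71^1*193^1*229^1=100415584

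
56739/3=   18913 = 18913.00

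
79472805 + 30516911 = 109989716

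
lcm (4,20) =20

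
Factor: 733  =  733^1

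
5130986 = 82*62573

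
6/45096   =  1/7516 = 0.00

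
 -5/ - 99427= 5/99427 = 0.00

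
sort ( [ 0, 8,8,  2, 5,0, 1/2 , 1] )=[ 0,0 , 1/2,1,2, 5, 8,8]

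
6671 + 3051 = 9722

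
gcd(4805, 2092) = 1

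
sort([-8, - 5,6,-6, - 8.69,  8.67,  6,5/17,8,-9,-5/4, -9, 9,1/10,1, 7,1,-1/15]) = [ - 9, - 9,- 8.69, - 8, - 6, - 5,-5/4, - 1/15,  1/10, 5/17,1,1,6, 6,7, 8,8.67,9] 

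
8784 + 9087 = 17871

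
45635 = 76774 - 31139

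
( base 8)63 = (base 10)51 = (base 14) 39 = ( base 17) 30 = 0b110011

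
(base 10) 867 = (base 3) 1012010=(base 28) 12R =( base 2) 1101100011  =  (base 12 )603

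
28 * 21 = 588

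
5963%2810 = 343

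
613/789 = 613/789 = 0.78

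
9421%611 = 256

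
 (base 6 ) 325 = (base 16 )7D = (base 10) 125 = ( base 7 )236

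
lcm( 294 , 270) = 13230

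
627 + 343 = 970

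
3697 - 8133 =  - 4436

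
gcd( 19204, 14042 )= 2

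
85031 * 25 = 2125775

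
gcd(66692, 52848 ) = 4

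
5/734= 5/734   =  0.01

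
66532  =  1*66532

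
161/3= 161/3 = 53.67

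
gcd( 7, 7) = 7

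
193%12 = 1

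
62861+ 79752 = 142613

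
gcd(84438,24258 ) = 6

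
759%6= 3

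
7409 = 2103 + 5306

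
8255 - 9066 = -811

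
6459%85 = 84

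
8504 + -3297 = 5207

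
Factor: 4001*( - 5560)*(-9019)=2^3*5^1*29^1*139^1 * 311^1*4001^1  =  200632705640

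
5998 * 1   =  5998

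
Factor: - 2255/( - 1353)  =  5/3  =  3^ ( - 1 )*5^1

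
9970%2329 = 654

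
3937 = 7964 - 4027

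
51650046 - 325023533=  - 273373487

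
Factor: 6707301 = 3^1* 2235767^1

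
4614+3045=7659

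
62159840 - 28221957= 33937883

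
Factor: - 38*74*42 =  - 118104 = -  2^3*3^1*7^1*19^1*37^1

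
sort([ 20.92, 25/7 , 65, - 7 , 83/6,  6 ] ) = [ - 7,  25/7,6, 83/6, 20.92, 65]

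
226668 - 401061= -174393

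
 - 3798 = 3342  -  7140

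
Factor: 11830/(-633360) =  - 2^(- 3)*3^ ( - 1)*13^1*29^( - 1 ) = - 13/696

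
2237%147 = 32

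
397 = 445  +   - 48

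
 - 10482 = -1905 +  - 8577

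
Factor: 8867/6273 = 3^( - 2)*17^( - 1) * 41^( - 1 )*  8867^1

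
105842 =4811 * 22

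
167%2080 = 167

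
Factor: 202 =2^1*101^1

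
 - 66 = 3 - 69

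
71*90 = 6390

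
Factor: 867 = 3^1*17^2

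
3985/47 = 3985/47 = 84.79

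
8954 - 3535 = 5419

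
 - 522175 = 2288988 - 2811163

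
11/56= 11/56 =0.20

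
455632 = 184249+271383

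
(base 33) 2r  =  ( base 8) 135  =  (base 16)5d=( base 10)93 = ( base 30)33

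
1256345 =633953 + 622392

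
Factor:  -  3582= -2^1*3^2*199^1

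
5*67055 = 335275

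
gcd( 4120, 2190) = 10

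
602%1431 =602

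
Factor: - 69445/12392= - 2^(  -  3 )*5^1*17^1*19^1*43^1*1549^( - 1)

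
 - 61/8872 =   -  1+8811/8872 = - 0.01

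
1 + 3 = 4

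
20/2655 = 4/531 = 0.01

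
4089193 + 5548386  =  9637579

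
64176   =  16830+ 47346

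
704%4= 0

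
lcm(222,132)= 4884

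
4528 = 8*566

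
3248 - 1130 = 2118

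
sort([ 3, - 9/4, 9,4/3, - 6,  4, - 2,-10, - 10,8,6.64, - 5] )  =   [ - 10, -10, - 6, - 5, - 9/4, - 2,4/3,3, 4,  6.64,8, 9] 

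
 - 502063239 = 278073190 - 780136429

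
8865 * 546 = 4840290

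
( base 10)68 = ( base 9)75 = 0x44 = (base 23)2m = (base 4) 1010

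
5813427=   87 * 66821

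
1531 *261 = 399591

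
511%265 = 246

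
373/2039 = 373/2039= 0.18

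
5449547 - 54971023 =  - 49521476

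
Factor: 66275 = 5^2*11^1*241^1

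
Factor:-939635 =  - 5^1 * 187927^1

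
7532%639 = 503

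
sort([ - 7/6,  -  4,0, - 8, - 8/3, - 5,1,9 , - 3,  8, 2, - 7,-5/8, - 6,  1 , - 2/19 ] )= [-8, - 7, - 6, - 5, - 4, - 3, - 8/3, - 7/6,-5/8, - 2/19, 0, 1, 1, 2, 8,9] 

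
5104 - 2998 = 2106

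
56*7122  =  398832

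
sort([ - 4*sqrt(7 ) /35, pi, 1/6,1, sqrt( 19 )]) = [-4*sqrt( 7) /35, 1/6, 1, pi, sqrt( 19) ] 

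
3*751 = 2253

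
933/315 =311/105 = 2.96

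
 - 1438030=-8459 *170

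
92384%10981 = 4536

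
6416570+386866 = 6803436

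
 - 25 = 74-99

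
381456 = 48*7947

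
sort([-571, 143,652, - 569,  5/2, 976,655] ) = [-571, - 569, 5/2,143,  652,  655, 976 ] 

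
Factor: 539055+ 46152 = 3^2 * 7^2*1327^1 = 585207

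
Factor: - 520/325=-2^3*5^( - 1)=- 8/5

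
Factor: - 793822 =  - 2^1 * 23^1 *17257^1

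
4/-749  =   - 1+745/749  =  - 0.01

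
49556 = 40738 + 8818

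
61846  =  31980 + 29866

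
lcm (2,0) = 0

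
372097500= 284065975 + 88031525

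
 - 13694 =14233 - 27927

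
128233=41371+86862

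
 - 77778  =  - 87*894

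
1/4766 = 1/4766 = 0.00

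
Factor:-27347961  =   - 3^1*1013^1*8999^1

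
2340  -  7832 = - 5492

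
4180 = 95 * 44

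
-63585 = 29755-93340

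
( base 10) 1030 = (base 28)18M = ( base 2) 10000000110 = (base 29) 16F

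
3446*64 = 220544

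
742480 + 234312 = 976792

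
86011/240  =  358+91/240 = 358.38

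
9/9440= 9/9440 = 0.00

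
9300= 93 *100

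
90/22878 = 5/1271 = 0.00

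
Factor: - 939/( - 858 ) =313/286 =2^ (-1)*11^( - 1)*13^( - 1)*313^1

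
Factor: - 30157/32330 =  - 569/610 = - 2^(-1)*5^( - 1 )*61^(  -  1 )*569^1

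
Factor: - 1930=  - 2^1*5^1*193^1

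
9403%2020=1323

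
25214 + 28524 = 53738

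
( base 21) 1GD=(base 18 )27G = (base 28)106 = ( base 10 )790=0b1100010110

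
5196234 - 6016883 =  - 820649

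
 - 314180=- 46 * 6830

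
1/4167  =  1/4167 = 0.00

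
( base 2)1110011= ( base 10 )115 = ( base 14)83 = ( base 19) 61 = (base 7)223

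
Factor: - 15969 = -3^1*5323^1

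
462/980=33/70 =0.47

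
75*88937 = 6670275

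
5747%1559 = 1070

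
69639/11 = 69639/11 = 6330.82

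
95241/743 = 128+137/743 = 128.18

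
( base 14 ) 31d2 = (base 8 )20644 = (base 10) 8612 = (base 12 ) 4B98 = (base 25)DJC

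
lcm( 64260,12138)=1092420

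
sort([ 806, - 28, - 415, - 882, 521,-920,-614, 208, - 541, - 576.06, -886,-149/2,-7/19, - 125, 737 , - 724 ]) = [  -  920, - 886, - 882,-724, -614,  -  576.06, - 541 , - 415,- 125,  -  149/2,-28, - 7/19,208,521, 737,806]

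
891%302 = 287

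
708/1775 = 708/1775 = 0.40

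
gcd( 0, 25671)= 25671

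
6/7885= 6/7885 = 0.00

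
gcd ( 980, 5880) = 980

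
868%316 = 236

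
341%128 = 85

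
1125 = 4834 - 3709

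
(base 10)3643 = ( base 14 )1483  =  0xe3b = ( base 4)320323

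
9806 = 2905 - - 6901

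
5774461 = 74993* 77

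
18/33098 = 9/16549 =0.00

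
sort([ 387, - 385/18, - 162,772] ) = [-162, -385/18,387,772]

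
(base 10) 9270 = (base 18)1AB0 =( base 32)91M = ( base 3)110201100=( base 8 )22066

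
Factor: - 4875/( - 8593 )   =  3^1*5^3*661^( - 1) = 375/661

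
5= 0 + 5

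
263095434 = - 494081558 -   -  757176992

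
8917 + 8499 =17416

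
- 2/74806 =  - 1 + 37402/37403 = - 0.00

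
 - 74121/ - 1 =74121  +  0/1 = 74121.00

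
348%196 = 152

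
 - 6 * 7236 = -43416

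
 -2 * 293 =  - 586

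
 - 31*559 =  - 17329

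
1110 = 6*185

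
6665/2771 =6665/2771 = 2.41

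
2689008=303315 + 2385693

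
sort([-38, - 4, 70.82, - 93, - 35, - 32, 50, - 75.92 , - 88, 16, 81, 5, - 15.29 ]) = [ - 93, - 88, - 75.92, - 38, - 35, - 32, - 15.29, - 4,5,16,50,70.82, 81 ] 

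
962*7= 6734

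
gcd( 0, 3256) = 3256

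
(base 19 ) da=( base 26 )9n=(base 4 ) 10001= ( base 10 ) 257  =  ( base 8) 401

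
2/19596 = 1/9798=0.00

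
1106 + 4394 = 5500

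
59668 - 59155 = 513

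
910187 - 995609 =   -  85422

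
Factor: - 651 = -3^1*7^1*31^1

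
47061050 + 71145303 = 118206353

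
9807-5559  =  4248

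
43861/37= 43861/37 = 1185.43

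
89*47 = 4183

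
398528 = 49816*8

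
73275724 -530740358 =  - 457464634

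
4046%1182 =500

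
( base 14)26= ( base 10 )34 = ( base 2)100010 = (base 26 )18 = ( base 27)17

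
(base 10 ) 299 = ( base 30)9t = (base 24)CB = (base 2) 100101011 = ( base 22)dd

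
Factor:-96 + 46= -50 = -2^1*5^2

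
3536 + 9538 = 13074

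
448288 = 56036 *8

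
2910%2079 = 831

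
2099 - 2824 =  - 725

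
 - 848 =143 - 991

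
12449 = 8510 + 3939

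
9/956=9/956 = 0.01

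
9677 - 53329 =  - 43652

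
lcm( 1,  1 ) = 1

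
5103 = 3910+1193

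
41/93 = 41/93 = 0.44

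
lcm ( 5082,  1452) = 10164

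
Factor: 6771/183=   37^1= 37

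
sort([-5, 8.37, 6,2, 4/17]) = [ - 5,  4/17,2,6,8.37 ] 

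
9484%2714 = 1342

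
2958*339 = 1002762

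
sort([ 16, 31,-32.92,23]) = [  -  32.92,16,23,31] 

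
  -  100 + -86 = -186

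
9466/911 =9466/911 =10.39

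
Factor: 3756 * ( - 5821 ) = -21863676  =  - 2^2*3^1*313^1*5821^1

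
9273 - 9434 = - 161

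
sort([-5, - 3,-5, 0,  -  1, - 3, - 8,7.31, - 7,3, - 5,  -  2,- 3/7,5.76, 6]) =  [ - 8, - 7,  -  5, -5, - 5,- 3,  -  3,-2,-1,  -  3/7,0, 3, 5.76,6,7.31] 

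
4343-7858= -3515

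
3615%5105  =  3615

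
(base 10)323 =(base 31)AD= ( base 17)120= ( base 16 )143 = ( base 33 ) 9Q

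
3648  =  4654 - 1006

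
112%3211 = 112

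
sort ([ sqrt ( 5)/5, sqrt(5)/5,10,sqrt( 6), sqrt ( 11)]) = [sqrt(5)/5,sqrt( 5 )/5,sqrt( 6), sqrt(11),10]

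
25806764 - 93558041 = -67751277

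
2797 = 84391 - 81594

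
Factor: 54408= 2^3*3^1*2267^1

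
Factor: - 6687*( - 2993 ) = 3^2*41^1*73^1*743^1 = 20014191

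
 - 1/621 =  - 1 +620/621 =-0.00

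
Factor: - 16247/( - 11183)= 7^1*11^1*53^( - 1)  =  77/53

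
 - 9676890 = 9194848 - 18871738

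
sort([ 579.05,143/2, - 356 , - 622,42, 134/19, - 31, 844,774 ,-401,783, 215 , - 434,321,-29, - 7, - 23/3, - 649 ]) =[-649,  -  622, - 434, - 401, - 356 , - 31, - 29, -23/3 ,- 7, 134/19,  42 , 143/2,215, 321,579.05 , 774,783,844 ] 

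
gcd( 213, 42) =3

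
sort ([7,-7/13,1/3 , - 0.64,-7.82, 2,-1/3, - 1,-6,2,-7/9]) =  [ - 7.82, -6,-1, - 7/9,-0.64, - 7/13, - 1/3,1/3,2 , 2,7 ]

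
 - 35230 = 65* ( - 542)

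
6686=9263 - 2577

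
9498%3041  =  375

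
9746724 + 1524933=11271657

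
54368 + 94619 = 148987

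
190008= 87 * 2184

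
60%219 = 60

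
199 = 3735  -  3536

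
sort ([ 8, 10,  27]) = [8, 10, 27 ]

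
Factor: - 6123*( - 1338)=8192574 = 2^1*3^2*13^1*157^1*223^1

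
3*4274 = 12822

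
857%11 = 10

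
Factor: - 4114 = - 2^1*11^2*17^1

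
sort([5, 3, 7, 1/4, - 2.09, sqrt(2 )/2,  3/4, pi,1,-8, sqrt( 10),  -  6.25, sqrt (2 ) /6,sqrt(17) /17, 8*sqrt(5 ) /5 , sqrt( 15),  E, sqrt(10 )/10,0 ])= [ - 8, - 6.25, - 2.09,0, sqrt( 2 )/6, sqrt( 17)/17,1/4,sqrt(10 )/10,  sqrt( 2 )/2,  3/4, 1, E, 3,pi , sqrt( 10 ),8*sqrt( 5 )/5, sqrt( 15 ),5,  7]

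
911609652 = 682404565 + 229205087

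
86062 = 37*2326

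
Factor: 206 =2^1*103^1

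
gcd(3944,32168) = 8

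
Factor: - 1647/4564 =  - 2^ ( - 2 )*3^3*7^ ( - 1)*61^1*163^(-1)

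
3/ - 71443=-3/71443 = - 0.00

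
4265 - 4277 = - 12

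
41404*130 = 5382520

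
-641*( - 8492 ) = 5443372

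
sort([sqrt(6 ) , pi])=[sqrt(6),pi]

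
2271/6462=757/2154=0.35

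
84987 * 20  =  1699740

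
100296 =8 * 12537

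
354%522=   354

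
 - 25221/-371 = 3603/53 = 67.98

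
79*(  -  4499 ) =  - 355421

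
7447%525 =97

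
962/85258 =481/42629 = 0.01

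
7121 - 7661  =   - 540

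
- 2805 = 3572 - 6377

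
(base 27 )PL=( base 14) 37a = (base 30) n6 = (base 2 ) 1010111000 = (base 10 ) 696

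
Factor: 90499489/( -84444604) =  - 2^( - 2 )*19^1*43^ ( - 1 )*490957^( - 1)*4763131^1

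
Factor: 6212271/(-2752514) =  - 2^( - 1)*3^1*13^2*12253^1 * 1376257^(  -  1 ) 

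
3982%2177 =1805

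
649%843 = 649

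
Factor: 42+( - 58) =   -  16 = - 2^4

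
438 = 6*73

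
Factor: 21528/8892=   46/19 = 2^1*19^( - 1 )*23^1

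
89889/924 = 29963/308 = 97.28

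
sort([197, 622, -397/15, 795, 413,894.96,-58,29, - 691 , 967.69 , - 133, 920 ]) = [ - 691,-133,- 58, - 397/15,29,197,413,622, 795,894.96,  920 , 967.69 ] 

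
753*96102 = 72364806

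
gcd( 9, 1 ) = 1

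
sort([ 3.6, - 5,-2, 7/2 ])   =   [ - 5 , - 2 , 7/2, 3.6 ]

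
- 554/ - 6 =277/3 = 92.33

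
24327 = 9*2703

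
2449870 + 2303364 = 4753234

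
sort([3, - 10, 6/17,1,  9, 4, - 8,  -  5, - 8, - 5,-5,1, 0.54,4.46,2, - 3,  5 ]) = [ - 10, - 8, - 8, - 5, - 5,-5, - 3 , 6/17,  0.54,  1, 1,2 , 3, 4,4.46,5 , 9] 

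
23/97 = 23/97 = 0.24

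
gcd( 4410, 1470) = 1470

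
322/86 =161/43 =3.74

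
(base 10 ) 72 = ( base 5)242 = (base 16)48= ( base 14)52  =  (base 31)2A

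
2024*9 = 18216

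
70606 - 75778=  - 5172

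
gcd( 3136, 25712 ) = 16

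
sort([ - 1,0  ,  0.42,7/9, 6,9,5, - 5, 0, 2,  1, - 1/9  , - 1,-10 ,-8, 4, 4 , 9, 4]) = [ - 10,  -  8, - 5,- 1, - 1, - 1/9,  0, 0 , 0.42, 7/9,  1, 2, 4, 4 , 4,5,  6, 9 , 9 ]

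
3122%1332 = 458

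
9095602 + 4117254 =13212856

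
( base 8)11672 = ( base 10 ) 5050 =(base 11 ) 3881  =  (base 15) 176a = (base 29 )604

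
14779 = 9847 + 4932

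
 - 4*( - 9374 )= 37496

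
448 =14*32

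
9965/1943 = 5+250/1943 = 5.13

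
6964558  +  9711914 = 16676472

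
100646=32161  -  -68485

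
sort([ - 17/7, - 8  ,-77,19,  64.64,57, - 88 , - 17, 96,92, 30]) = [  -  88, - 77,  -  17 ,-8, - 17/7, 19, 30 , 57,  64.64,92, 96 ]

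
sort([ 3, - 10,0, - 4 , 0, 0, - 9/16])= [ - 10, - 4 ,  -  9/16, 0, 0,0,3 ]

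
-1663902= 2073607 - 3737509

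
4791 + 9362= 14153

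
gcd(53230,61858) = 2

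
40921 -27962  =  12959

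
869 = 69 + 800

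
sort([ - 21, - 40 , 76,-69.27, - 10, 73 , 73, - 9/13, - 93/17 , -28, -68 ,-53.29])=[ - 69.27, - 68, - 53.29 , - 40, - 28, - 21,-10,  -  93/17, - 9/13, 73,73,76]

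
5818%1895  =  133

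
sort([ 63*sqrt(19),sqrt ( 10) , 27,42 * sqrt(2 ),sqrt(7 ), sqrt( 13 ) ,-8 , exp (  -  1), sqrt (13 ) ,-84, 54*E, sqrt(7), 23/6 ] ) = [ - 84, - 8,exp(-1), sqrt(7 ) , sqrt ( 7),sqrt( 10),sqrt(13),sqrt( 13 ), 23/6,27,42*sqrt( 2),  54 * E , 63*sqrt( 19 ) ] 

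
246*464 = 114144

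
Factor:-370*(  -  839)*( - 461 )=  - 2^1*5^1*37^1*461^1*839^1 = - 143108230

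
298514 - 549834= - 251320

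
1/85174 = 1/85174 = 0.00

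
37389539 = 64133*583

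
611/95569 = 611/95569=0.01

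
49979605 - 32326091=17653514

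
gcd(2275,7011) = 1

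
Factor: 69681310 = 2^1 * 5^1*157^1*44383^1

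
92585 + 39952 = 132537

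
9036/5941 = 9036/5941 = 1.52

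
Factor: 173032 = 2^3*43^1 * 503^1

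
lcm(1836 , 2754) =5508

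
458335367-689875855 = - 231540488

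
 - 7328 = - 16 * 458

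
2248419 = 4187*537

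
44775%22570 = 22205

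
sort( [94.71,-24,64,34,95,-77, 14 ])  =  [-77,-24,14  ,  34,64,94.71,95 ] 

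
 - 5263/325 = - 17 + 262/325 = -16.19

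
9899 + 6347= 16246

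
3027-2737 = 290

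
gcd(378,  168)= 42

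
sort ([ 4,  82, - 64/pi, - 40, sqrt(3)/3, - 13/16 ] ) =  [ - 40, - 64/pi, - 13/16, sqrt(3 ) /3 , 4, 82]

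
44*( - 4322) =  - 190168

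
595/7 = 85 = 85.00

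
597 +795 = 1392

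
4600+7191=11791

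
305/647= 305/647=0.47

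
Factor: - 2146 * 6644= - 2^3*11^1*29^1*37^1*151^1 = - 14258024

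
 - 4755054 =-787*6042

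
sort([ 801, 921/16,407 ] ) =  [921/16,407,801]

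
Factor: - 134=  -2^1*67^1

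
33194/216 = 16597/108 = 153.68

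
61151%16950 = 10301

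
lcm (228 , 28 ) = 1596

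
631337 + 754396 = 1385733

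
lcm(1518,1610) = 53130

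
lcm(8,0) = 0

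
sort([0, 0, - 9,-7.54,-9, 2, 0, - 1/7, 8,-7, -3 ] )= [  -  9,  -  9, - 7.54, - 7,- 3,-1/7,0, 0 , 0, 2,  8]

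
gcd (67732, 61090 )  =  82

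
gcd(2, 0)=2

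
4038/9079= 4038/9079 = 0.44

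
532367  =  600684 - 68317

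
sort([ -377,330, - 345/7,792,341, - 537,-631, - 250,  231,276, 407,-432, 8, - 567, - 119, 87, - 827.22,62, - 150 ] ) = [ - 827.22,-631,- 567, - 537, - 432,-377, - 250,-150, - 119,-345/7, 8,62,87,231,276,330,341,407,792 ] 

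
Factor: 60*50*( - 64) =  - 192000 = -  2^9*3^1 * 5^3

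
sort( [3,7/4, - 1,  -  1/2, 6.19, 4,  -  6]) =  [ - 6, - 1,-1/2 , 7/4, 3, 4,6.19] 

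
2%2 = 0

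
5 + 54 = 59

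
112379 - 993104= - 880725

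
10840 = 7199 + 3641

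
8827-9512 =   -  685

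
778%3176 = 778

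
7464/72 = 311/3 = 103.67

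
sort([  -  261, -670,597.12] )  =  [ -670,  -  261, 597.12 ]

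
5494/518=2747/259 = 10.61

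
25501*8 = 204008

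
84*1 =84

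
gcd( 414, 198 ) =18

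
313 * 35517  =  11116821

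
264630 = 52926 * 5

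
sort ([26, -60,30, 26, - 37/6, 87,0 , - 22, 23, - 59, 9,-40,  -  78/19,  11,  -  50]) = [ - 60,-59,  -  50 ,-40,-22, - 37/6,- 78/19 , 0,  9,11 , 23, 26, 26,30, 87]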